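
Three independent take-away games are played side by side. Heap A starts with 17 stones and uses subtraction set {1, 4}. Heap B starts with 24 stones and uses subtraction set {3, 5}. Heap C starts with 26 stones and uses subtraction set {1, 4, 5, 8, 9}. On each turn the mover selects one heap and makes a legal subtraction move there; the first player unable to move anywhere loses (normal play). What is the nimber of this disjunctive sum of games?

Heap A, S = {1, 4}:
G(0) = 0
G(1) = mex{0} = 1
G(2) = mex{1} = 0
G(3) = mex{0} = 1
G(4) = mex{1,0} = 2
G(5) = mex{2,1} = 0
G(6) = mex{0,0} = 1
G(7) = mex{1,1} = 0
G(8) = mex{0,2} = 1
G(9) = mex{1,0} = 2
G(10) = mex{2,1} = 0
G(11) = mex{0,0} = 1
G(12) = mex{1,1} = 0
G(13) = mex{0,2} = 1
G(14) = mex{1,0} = 2
G(15) = mex{2,1} = 0
G(16) = mex{0,0} = 1
G(17) = mex{1,1} = 0
G_A(17) = 0.
Heap B, S = {3, 5}:
G(0) = 0
G(1) = mex{} = 0
G(2) = mex{} = 0
G(3) = mex{0} = 1
G(4) = mex{0} = 1
G(5) = mex{0,0} = 1
G(6) = mex{1,0} = 2
G(7) = mex{1,0} = 2
G(8) = mex{1,1} = 0
G(9) = mex{2,1} = 0
G(10) = mex{2,1} = 0
G(11) = mex{0,2} = 1
G(12) = mex{0,2} = 1
G(13) = mex{0,0} = 1
G(14) = mex{1,0} = 2
G(15) = mex{1,0} = 2
G(16) = mex{1,1} = 0
G(17) = mex{2,1} = 0
G(18) = mex{2,1} = 0
G(19) = mex{0,2} = 1
G(20) = mex{0,2} = 1
G(21) = mex{0,0} = 1
G(22) = mex{1,0} = 2
G(23) = mex{1,0} = 2
G(24) = mex{1,1} = 0
G_B(24) = 0.
Heap C, S = {1, 4, 5, 8, 9}:
G(0) = 0
G(1) = mex{0} = 1
G(2) = mex{1} = 0
G(3) = mex{0} = 1
G(4) = mex{1,0} = 2
G(5) = mex{2,1,0} = 3
G(6) = mex{3,0,1} = 2
G(7) = mex{2,1,0} = 3
G(8) = mex{3,2,1,0} = 4
G(9) = mex{4,3,2,1,0} = 5
G(10) = mex{5,2,3,0,1} = 4
G(11) = mex{4,3,2,1,0} = 5
G(12) = mex{5,4,3,2,1} = 0
G(13) = mex{0,5,4,3,2} = 1
G(14) = mex{1,4,5,2,3} = 0
G(15) = mex{0,5,4,3,2} = 1
G(16) = mex{1,0,5,4,3} = 2
G(17) = mex{2,1,0,5,4} = 3
G(18) = mex{3,0,1,4,5} = 2
G(19) = mex{2,1,0,5,4} = 3
G(20) = mex{3,2,1,0,5} = 4
G(21) = mex{4,3,2,1,0} = 5
G(22) = mex{5,2,3,0,1} = 4
G(23) = mex{4,3,2,1,0} = 5
G(24) = mex{5,4,3,2,1} = 0
G(25) = mex{0,5,4,3,2} = 1
G(26) = mex{1,4,5,2,3} = 0
G_C(26) = 0.
Combined Grundy value = 0 ⊕ 0 ⊕ 0 = 0.

0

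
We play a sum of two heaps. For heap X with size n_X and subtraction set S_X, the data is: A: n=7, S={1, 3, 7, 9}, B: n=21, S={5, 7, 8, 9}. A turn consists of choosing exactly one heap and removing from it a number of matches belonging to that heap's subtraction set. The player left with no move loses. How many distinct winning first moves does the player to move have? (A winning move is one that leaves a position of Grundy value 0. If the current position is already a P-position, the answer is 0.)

Heap A, S = {1, 3, 7, 9}:
n : 0 1 2 3 4 5 6 7
G : 0 1 0 1 0 1 0 1
G_A(7) = 1.
Heap B, S = {5, 7, 8, 9}:
G(0) = 0
G(1) = mex{} = 0
G(2) = mex{} = 0
G(3) = mex{} = 0
G(4) = mex{} = 0
G(5) = mex{0} = 1
G(6) = mex{0} = 1
G(7) = mex{0,0} = 1
G(8) = mex{0,0,0} = 1
G(9) = mex{0,0,0,0} = 1
G(10) = mex{1,0,0,0} = 2
G(11) = mex{1,0,0,0} = 2
G(12) = mex{1,1,0,0} = 2
G(13) = mex{1,1,1,0} = 2
G(14) = mex{1,1,1,1} = 0
G(15) = mex{2,1,1,1} = 0
G(16) = mex{2,1,1,1} = 0
G(17) = mex{2,2,1,1} = 0
G(18) = mex{2,2,2,1} = 0
G(19) = mex{0,2,2,2} = 1
G(20) = mex{0,2,2,2} = 1
G(21) = mex{0,0,2,2} = 1
G_B(21) = 1.
Combined Grundy value = 1 ⊕ 1 = 0.
A winning move leaves total XOR = 0, i.e. changes one component's Grundy value g to g ⊕ X where X is the current total.
Heap A: target g' = 1⊕0 = 1, but every legal move changes the Grundy value (mex property), so 0 moves.
Heap B: target g' = 1⊕0 = 1, but every legal move changes the Grundy value (mex property), so 0 moves.

0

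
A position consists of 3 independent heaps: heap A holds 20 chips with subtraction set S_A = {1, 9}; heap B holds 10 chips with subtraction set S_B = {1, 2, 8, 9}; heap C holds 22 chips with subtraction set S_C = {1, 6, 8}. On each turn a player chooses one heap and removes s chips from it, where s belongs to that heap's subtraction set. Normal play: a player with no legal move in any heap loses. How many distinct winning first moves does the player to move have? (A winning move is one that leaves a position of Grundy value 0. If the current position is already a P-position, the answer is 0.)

6

Heap A, S = {1, 9}:
n :  0  1  2  3  4  5  6  7  8  9 10 11 12 13 14 15 16 17 18 19 20
G :  0  1  0  1  0  1  0  1  0  1  0  1  0  1  0  1  0  1  0  1  0
G_A(20) = 0.
Heap B, S = {1, 2, 8, 9}:
G(0) = 0
G(1) = mex{0} = 1
G(2) = mex{1,0} = 2
G(3) = mex{2,1} = 0
G(4) = mex{0,2} = 1
G(5) = mex{1,0} = 2
G(6) = mex{2,1} = 0
G(7) = mex{0,2} = 1
G(8) = mex{1,0,0} = 2
G(9) = mex{2,1,1,0} = 3
G(10) = mex{3,2,2,1} = 0
G_B(10) = 0.
Heap C, S = {1, 6, 8}:
n :  0  1  2  3  4  5  6  7  8  9 10 11 12 13 14 15 16 17 18 19 20 21 22
G :  0  1  0  1  0  1  2  0  1  0  1  0  1  2  0  1  0  1  0  1  2  0  1
G_C(22) = 1.
Combined Grundy value = 0 ⊕ 0 ⊕ 1 = 1.
A winning move leaves total XOR = 0, i.e. changes one component's Grundy value g to g ⊕ X where X is the current total.
Heap A: need g' = 0⊕1 = 1. Options: 20−1→G=1, 20−9→G=1. Hits: 2.
Heap B: need g' = 0⊕1 = 1. Options: 10−1→G=3, 10−2→G=2, 10−8→G=2, 10−9→G=1. Hits: 1.
Heap C: need g' = 1⊕1 = 0. Options: 22−1→G=0, 22−6→G=0, 22−8→G=0. Hits: 3.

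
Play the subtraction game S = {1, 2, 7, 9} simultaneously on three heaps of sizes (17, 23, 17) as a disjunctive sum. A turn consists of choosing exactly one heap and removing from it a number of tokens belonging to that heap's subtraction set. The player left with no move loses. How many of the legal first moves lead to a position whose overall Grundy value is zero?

All heaps use S = {1, 2, 7, 9}:
G(0) = 0
G(1) = mex{0} = 1
G(2) = mex{1,0} = 2
G(3) = mex{2,1} = 0
G(4) = mex{0,2} = 1
G(5) = mex{1,0} = 2
G(6) = mex{2,1} = 0
G(7) = mex{0,2,0} = 1
G(8) = mex{1,0,1} = 2
G(9) = mex{2,1,2,0} = 3
G(10) = mex{3,2,0,1} = 4
G(11) = mex{4,3,1,2} = 0
G(12) = mex{0,4,2,0} = 1
G(13) = mex{1,0,0,1} = 2
G(14) = mex{2,1,1,2} = 0
G(15) = mex{0,2,2,0} = 1
G(16) = mex{1,0,3,1} = 2
G(17) = mex{2,1,4,2} = 0
G(18) = mex{0,2,0,3} = 1
G(19) = mex{1,0,1,4} = 2
G(20) = mex{2,1,2,0} = 3
G(21) = mex{3,2,0,1} = 4
G(22) = mex{4,3,1,2} = 0
G(23) = mex{0,4,2,0} = 1
Heap A: G(17) = 0.
Heap B: G(23) = 1.
Heap C: G(17) = 0.
Combined Grundy value = 0 ⊕ 1 ⊕ 0 = 1.
A winning move leaves total XOR = 0, i.e. changes one component's Grundy value g to g ⊕ X where X is the current total.
Heap A: need g' = 0⊕1 = 1. Options: 17−1→G=2, 17−2→G=1, 17−7→G=4, 17−9→G=2. Hits: 1.
Heap B: need g' = 1⊕1 = 0. Options: 23−1→G=0, 23−2→G=4, 23−7→G=2, 23−9→G=0. Hits: 2.
Heap C: need g' = 0⊕1 = 1. Options: 17−1→G=2, 17−2→G=1, 17−7→G=4, 17−9→G=2. Hits: 1.

4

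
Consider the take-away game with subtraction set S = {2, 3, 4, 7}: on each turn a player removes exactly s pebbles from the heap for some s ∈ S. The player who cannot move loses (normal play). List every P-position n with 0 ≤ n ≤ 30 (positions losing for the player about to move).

n :  0  1  2  3  4  5  6  7  8  9 10 11 12 13 14 15 16 17 18 19 20 21 22 23 24 25 26 27 28 29 30
G :  0  0  1  1  2  2  0  3  1  4  2  0  0  1  1  2  2  0  3  1  4  2  0  0  1  1  2  2  0  3  1
P-positions are exactly the n with G(n) = 0.

0, 1, 6, 11, 12, 17, 22, 23, 28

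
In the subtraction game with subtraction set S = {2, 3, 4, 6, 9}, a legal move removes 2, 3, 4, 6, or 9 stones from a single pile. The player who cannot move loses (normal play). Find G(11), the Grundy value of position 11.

G(0) = 0
G(1) = mex{} = 0
G(2) = mex{0} = 1
G(3) = mex{0,0} = 1
G(4) = mex{1,0,0} = 2
G(5) = mex{1,1,0} = 2
G(6) = mex{2,1,1,0} = 3
G(7) = mex{2,2,1,0} = 3
G(8) = mex{3,2,2,1} = 0
G(9) = mex{3,3,2,1,0} = 4
G(10) = mex{0,3,3,2,0} = 1
G(11) = mex{4,0,3,2,1} = 5

5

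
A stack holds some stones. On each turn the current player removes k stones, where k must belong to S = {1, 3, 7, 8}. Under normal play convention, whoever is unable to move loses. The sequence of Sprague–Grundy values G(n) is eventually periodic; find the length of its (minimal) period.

15

G(0) = 0
G(1) = mex{0} = 1
G(2) = mex{1} = 0
G(3) = mex{0,0} = 1
G(4) = mex{1,1} = 0
G(5) = mex{0,0} = 1
G(6) = mex{1,1} = 0
G(7) = mex{0,0,0} = 1
G(8) = mex{1,1,1,0} = 2
G(9) = mex{2,0,0,1} = 3
G(10) = mex{3,1,1,0} = 2
G(11) = mex{2,2,0,1} = 3
G(12) = mex{3,3,1,0} = 2
G(13) = mex{2,2,0,1} = 3
G(14) = mex{3,3,1,0} = 2
G(15) = mex{2,2,2,1} = 0
G(16) = mex{0,3,3,2} = 1
G(17) = mex{1,2,2,3} = 0
G(18) = mex{0,0,3,2} = 1
G(19) = mex{1,1,2,3} = 0
G(20) = mex{0,0,3,2} = 1
G(21) = mex{1,1,2,3} = 0
G(22) = mex{0,0,0,2} = 1
G(23) = mex{1,1,1,0} = 2
G(24) = mex{2,0,0,1} = 3
G(25) = mex{3,1,1,0} = 2
G(26) = mex{2,2,0,1} = 3
G(27) = mex{3,3,1,0} = 2
G(28) = mex{2,2,0,1} = 3
G(29) = mex{3,3,1,0} = 2
G(30) = mex{2,2,2,1} = 0
G(31) = mex{0,3,3,2} = 1
G(n+15) = G(n) holds for n = 0,…,7 (a full window of length max(S) = 8), so the sequence is purely periodic with period 15.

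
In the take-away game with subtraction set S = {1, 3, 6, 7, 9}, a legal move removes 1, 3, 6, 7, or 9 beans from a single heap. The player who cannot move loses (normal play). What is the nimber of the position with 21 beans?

G(0) = 0
G(1) = mex{0} = 1
G(2) = mex{1} = 0
G(3) = mex{0,0} = 1
G(4) = mex{1,1} = 0
G(5) = mex{0,0} = 1
G(6) = mex{1,1,0} = 2
G(7) = mex{2,0,1,0} = 3
G(8) = mex{3,1,0,1} = 2
G(9) = mex{2,2,1,0,0} = 3
G(10) = mex{3,3,0,1,1} = 2
G(11) = mex{2,2,1,0,0} = 3
G(12) = mex{3,3,2,1,1} = 0
G(13) = mex{0,2,3,2,0} = 1
G(14) = mex{1,3,2,3,1} = 0
G(15) = mex{0,0,3,2,2} = 1
G(16) = mex{1,1,2,3,3} = 0
G(17) = mex{0,0,3,2,2} = 1
G(18) = mex{1,1,0,3,3} = 2
G(19) = mex{2,0,1,0,2} = 3
G(20) = mex{3,1,0,1,3} = 2
G(21) = mex{2,2,1,0,0} = 3

3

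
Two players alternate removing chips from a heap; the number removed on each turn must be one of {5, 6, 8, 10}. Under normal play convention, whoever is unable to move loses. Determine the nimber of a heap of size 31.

0

n :  0  1  2  3  4  5  6  7  8  9 10 11 12 13 14 15 16 17 18 19 20 21 22 23 24 25 26 27 28 29 30 31
G :  0  0  0  0  0  1  1  1  1  1  2  2  2  2  2  0  0  0  0  0  1  1  1  1  1  2  2  2  2  2  0  0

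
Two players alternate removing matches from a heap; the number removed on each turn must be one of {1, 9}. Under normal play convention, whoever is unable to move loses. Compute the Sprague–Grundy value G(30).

0

n :  0  1  2  3  4  5  6  7  8  9 10 11 12 13 14 15 16 17 18 19 20 21 22 23 24 25 26 27 28 29 30
G :  0  1  0  1  0  1  0  1  0  1  0  1  0  1  0  1  0  1  0  1  0  1  0  1  0  1  0  1  0  1  0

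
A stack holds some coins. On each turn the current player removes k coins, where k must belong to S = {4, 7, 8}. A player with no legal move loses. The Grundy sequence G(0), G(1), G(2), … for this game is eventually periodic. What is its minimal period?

G(0) = 0
G(1) = mex{} = 0
G(2) = mex{} = 0
G(3) = mex{} = 0
G(4) = mex{0} = 1
G(5) = mex{0} = 1
G(6) = mex{0} = 1
G(7) = mex{0,0} = 1
G(8) = mex{1,0,0} = 2
G(9) = mex{1,0,0} = 2
G(10) = mex{1,0,0} = 2
G(11) = mex{1,1,0} = 2
G(12) = mex{2,1,1} = 0
G(13) = mex{2,1,1} = 0
G(14) = mex{2,1,1} = 0
G(15) = mex{2,2,1} = 0
G(16) = mex{0,2,2} = 1
G(17) = mex{0,2,2} = 1
G(18) = mex{0,2,2} = 1
G(19) = mex{0,0,2} = 1
G(20) = mex{1,0,0} = 2
G(21) = mex{1,0,0} = 2
G(22) = mex{1,0,0} = 2
G(23) = mex{1,1,0} = 2
G(24) = mex{2,1,1} = 0
G(25) = mex{2,1,1} = 0
G(n+12) = G(n) holds for n = 0,…,7 (a full window of length max(S) = 8), so the sequence is purely periodic with period 12.

12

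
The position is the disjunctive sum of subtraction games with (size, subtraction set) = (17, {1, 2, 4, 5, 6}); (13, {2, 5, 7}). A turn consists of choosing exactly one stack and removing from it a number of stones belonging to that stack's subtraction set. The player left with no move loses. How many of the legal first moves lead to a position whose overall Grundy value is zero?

Stack A, S = {1, 2, 4, 5, 6}:
G(0) = 0
G(1) = mex{0} = 1
G(2) = mex{1,0} = 2
G(3) = mex{2,1} = 0
G(4) = mex{0,2,0} = 1
G(5) = mex{1,0,1,0} = 2
G(6) = mex{2,1,2,1,0} = 3
G(7) = mex{3,2,0,2,1} = 4
G(8) = mex{4,3,1,0,2} = 5
G(9) = mex{5,4,2,1,0} = 3
G(10) = mex{3,5,3,2,1} = 0
G(11) = mex{0,3,4,3,2} = 1
G(12) = mex{1,0,5,4,3} = 2
G(13) = mex{2,1,3,5,4} = 0
G(14) = mex{0,2,0,3,5} = 1
G(15) = mex{1,0,1,0,3} = 2
G(16) = mex{2,1,2,1,0} = 3
G(17) = mex{3,2,0,2,1} = 4
G_A(17) = 4.
Stack B, S = {2, 5, 7}:
n :  0  1  2  3  4  5  6  7  8  9 10 11 12 13
G :  0  0  1  1  0  2  1  3  2  2  0  3  1  0
G_B(13) = 0.
Combined Grundy value = 4 ⊕ 0 = 4.
A winning move leaves total XOR = 0, i.e. changes one component's Grundy value g to g ⊕ X where X is the current total.
Stack A: need g' = 4⊕4 = 0. Options: 17−1→G=3, 17−2→G=2, 17−4→G=0, 17−5→G=2, 17−6→G=1. Hits: 1.
Stack B: need g' = 0⊕4 = 4. Options: 13−2→G=3, 13−5→G=2, 13−7→G=1. Hits: 0.

1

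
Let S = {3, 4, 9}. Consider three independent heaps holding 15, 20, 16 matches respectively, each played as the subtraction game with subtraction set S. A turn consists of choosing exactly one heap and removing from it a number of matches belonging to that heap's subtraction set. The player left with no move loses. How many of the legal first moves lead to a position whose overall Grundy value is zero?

6

All heaps use S = {3, 4, 9}:
n :  0  1  2  3  4  5  6  7  8  9 10 11 12 13 14 15 16 17 18 19 20
G :  0  0  0  1  1  1  2  0  0  3  1  1  2  0  0  0  1  1  1  2  0
Heap A: G(15) = 0.
Heap B: G(20) = 0.
Heap C: G(16) = 1.
Combined Grundy value = 0 ⊕ 0 ⊕ 1 = 1.
A winning move leaves total XOR = 0, i.e. changes one component's Grundy value g to g ⊕ X where X is the current total.
Heap A: need g' = 0⊕1 = 1. Options: 15−3→G=2, 15−4→G=1, 15−9→G=2. Hits: 1.
Heap B: need g' = 0⊕1 = 1. Options: 20−3→G=1, 20−4→G=1, 20−9→G=1. Hits: 3.
Heap C: need g' = 1⊕1 = 0. Options: 16−3→G=0, 16−4→G=2, 16−9→G=0. Hits: 2.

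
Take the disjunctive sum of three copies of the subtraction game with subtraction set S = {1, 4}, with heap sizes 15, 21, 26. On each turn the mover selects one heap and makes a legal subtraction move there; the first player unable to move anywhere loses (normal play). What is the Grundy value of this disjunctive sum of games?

All heaps use S = {1, 4}:
G(0) = 0
G(1) = mex{0} = 1
G(2) = mex{1} = 0
G(3) = mex{0} = 1
G(4) = mex{1,0} = 2
G(5) = mex{2,1} = 0
G(6) = mex{0,0} = 1
G(7) = mex{1,1} = 0
G(8) = mex{0,2} = 1
G(9) = mex{1,0} = 2
G(10) = mex{2,1} = 0
G(11) = mex{0,0} = 1
G(12) = mex{1,1} = 0
G(13) = mex{0,2} = 1
G(14) = mex{1,0} = 2
G(15) = mex{2,1} = 0
G(16) = mex{0,0} = 1
G(17) = mex{1,1} = 0
G(18) = mex{0,2} = 1
G(19) = mex{1,0} = 2
G(20) = mex{2,1} = 0
G(21) = mex{0,0} = 1
G(22) = mex{1,1} = 0
G(23) = mex{0,2} = 1
G(24) = mex{1,0} = 2
G(25) = mex{2,1} = 0
G(26) = mex{0,0} = 1
Heap A: G(15) = 0.
Heap B: G(21) = 1.
Heap C: G(26) = 1.
Combined Grundy value = 0 ⊕ 1 ⊕ 1 = 0.

0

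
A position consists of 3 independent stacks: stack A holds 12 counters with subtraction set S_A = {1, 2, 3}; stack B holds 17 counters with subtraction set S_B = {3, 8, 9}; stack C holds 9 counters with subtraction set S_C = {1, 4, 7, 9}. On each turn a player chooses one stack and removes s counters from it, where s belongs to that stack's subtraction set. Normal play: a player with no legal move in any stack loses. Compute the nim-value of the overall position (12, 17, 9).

1

Stack A, S = {1, 2, 3}:
G(0) = 0
G(1) = mex{0} = 1
G(2) = mex{1,0} = 2
G(3) = mex{2,1,0} = 3
G(4) = mex{3,2,1} = 0
G(5) = mex{0,3,2} = 1
G(6) = mex{1,0,3} = 2
G(7) = mex{2,1,0} = 3
G(8) = mex{3,2,1} = 0
G(9) = mex{0,3,2} = 1
G(10) = mex{1,0,3} = 2
G(11) = mex{2,1,0} = 3
G(12) = mex{3,2,1} = 0
G_A(12) = 0.
Stack B, S = {3, 8, 9}:
n :  0  1  2  3  4  5  6  7  8  9 10 11 12 13 14 15 16 17
G :  0  0  0  1  1  1  0  0  2  1  1  3  0  0  2  1  1  0
G_B(17) = 0.
Stack C, S = {1, 4, 7, 9}:
n : 0 1 2 3 4 5 6 7 8 9
G : 0 1 0 1 2 0 1 2 0 1
G_C(9) = 1.
Combined Grundy value = 0 ⊕ 0 ⊕ 1 = 1.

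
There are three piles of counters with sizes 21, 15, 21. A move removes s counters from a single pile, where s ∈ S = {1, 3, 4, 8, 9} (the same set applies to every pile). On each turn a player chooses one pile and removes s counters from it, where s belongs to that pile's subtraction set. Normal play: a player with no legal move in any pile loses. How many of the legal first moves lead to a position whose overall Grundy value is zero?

All piles use S = {1, 3, 4, 8, 9}:
n :  0  1  2  3  4  5  6  7  8  9 10 11 12 13 14 15 16 17 18 19 20 21
G :  0  1  0  1  2  3  2  0  1  4  3  2  0  1  0  1  2  3  2  0  1  4
Pile A: G(21) = 4.
Pile B: G(15) = 1.
Pile C: G(21) = 4.
Combined Grundy value = 4 ⊕ 1 ⊕ 4 = 1.
A winning move leaves total XOR = 0, i.e. changes one component's Grundy value g to g ⊕ X where X is the current total.
Pile A: need g' = 4⊕1 = 5. Options: 21−1→G=1, 21−3→G=2, 21−4→G=3, 21−8→G=1, 21−9→G=0. Hits: 0.
Pile B: need g' = 1⊕1 = 0. Options: 15−1→G=0, 15−3→G=0, 15−4→G=2, 15−8→G=0, 15−9→G=2. Hits: 3.
Pile C: need g' = 4⊕1 = 5. Options: 21−1→G=1, 21−3→G=2, 21−4→G=3, 21−8→G=1, 21−9→G=0. Hits: 0.

3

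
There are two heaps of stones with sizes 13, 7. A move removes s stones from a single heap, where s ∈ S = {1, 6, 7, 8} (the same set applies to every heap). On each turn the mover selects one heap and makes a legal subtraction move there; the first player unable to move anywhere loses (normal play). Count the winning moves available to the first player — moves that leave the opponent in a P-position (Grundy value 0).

All heaps use S = {1, 6, 7, 8}:
G(0) = 0
G(1) = mex{0} = 1
G(2) = mex{1} = 0
G(3) = mex{0} = 1
G(4) = mex{1} = 0
G(5) = mex{0} = 1
G(6) = mex{1,0} = 2
G(7) = mex{2,1,0} = 3
G(8) = mex{3,0,1,0} = 2
G(9) = mex{2,1,0,1} = 3
G(10) = mex{3,0,1,0} = 2
G(11) = mex{2,1,0,1} = 3
G(12) = mex{3,2,1,0} = 4
G(13) = mex{4,3,2,1} = 0
Heap A: G(13) = 0.
Heap B: G(7) = 3.
Combined Grundy value = 0 ⊕ 3 = 3.
A winning move leaves total XOR = 0, i.e. changes one component's Grundy value g to g ⊕ X where X is the current total.
Heap A: need g' = 0⊕3 = 3. Options: 13−1→G=4, 13−6→G=3, 13−7→G=2, 13−8→G=1. Hits: 1.
Heap B: need g' = 3⊕3 = 0. Options: 7−1→G=2, 7−6→G=1, 7−7→G=0. Hits: 1.

2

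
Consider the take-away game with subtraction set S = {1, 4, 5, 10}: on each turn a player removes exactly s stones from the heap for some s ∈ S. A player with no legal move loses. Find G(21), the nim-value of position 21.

n :  0  1  2  3  4  5  6  7  8  9 10 11 12 13 14 15 16 17 18 19 20 21
G :  0  1  0  1  2  3  2  3  0  1  4  0  1  2  0  1  3  0  1  2  0  1

1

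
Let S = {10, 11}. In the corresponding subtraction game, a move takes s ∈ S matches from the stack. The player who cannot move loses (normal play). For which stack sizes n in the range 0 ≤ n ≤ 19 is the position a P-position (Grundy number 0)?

0, 1, 2, 3, 4, 5, 6, 7, 8, 9

n :  0  1  2  3  4  5  6  7  8  9 10 11 12 13 14 15 16 17 18 19
G :  0  0  0  0  0  0  0  0  0  0  1  1  1  1  1  1  1  1  1  1
P-positions are exactly the n with G(n) = 0.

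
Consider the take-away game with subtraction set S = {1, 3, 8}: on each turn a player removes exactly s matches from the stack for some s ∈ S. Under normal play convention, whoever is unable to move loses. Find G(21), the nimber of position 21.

G(0) = 0
G(1) = mex{0} = 1
G(2) = mex{1} = 0
G(3) = mex{0,0} = 1
G(4) = mex{1,1} = 0
G(5) = mex{0,0} = 1
G(6) = mex{1,1} = 0
G(7) = mex{0,0} = 1
G(8) = mex{1,1,0} = 2
G(9) = mex{2,0,1} = 3
G(10) = mex{3,1,0} = 2
G(11) = mex{2,2,1} = 0
G(12) = mex{0,3,0} = 1
G(13) = mex{1,2,1} = 0
G(14) = mex{0,0,0} = 1
G(15) = mex{1,1,1} = 0
G(16) = mex{0,0,2} = 1
G(17) = mex{1,1,3} = 0
G(18) = mex{0,0,2} = 1
G(19) = mex{1,1,0} = 2
G(20) = mex{2,0,1} = 3
G(21) = mex{3,1,0} = 2

2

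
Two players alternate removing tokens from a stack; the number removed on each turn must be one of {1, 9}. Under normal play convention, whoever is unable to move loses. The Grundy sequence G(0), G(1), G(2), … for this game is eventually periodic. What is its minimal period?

G(0) = 0
G(1) = mex{0} = 1
G(2) = mex{1} = 0
G(3) = mex{0} = 1
G(4) = mex{1} = 0
G(5) = mex{0} = 1
G(6) = mex{1} = 0
G(7) = mex{0} = 1
G(8) = mex{1} = 0
G(9) = mex{0,0} = 1
G(10) = mex{1,1} = 0
G(11) = mex{0,0} = 1
G(12) = mex{1,1} = 0
G(13) = mex{0,0} = 1
G(14) = mex{1,1} = 0
G(n+2) = G(n) holds for n = 0,…,8 (a full window of length max(S) = 9), so the sequence is purely periodic with period 2.

2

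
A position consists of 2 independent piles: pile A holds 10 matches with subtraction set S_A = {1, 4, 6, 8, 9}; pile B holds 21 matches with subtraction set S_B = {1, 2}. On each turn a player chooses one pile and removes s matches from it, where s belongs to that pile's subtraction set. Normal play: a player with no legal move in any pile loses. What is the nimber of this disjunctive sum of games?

Pile A, S = {1, 4, 6, 8, 9}:
G(0) = 0
G(1) = mex{0} = 1
G(2) = mex{1} = 0
G(3) = mex{0} = 1
G(4) = mex{1,0} = 2
G(5) = mex{2,1} = 0
G(6) = mex{0,0,0} = 1
G(7) = mex{1,1,1} = 0
G(8) = mex{0,2,0,0} = 1
G(9) = mex{1,0,1,1,0} = 2
G(10) = mex{2,1,2,0,1} = 3
G_A(10) = 3.
Pile B, S = {1, 2}:
n :  0  1  2  3  4  5  6  7  8  9 10 11 12 13 14 15 16 17 18 19 20 21
G :  0  1  2  0  1  2  0  1  2  0  1  2  0  1  2  0  1  2  0  1  2  0
G_B(21) = 0.
Combined Grundy value = 3 ⊕ 0 = 3.

3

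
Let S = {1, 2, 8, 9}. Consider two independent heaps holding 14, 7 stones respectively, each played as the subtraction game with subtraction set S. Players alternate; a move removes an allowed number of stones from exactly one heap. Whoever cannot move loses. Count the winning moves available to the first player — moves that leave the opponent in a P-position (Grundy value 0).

All heaps use S = {1, 2, 8, 9}:
G(0) = 0
G(1) = mex{0} = 1
G(2) = mex{1,0} = 2
G(3) = mex{2,1} = 0
G(4) = mex{0,2} = 1
G(5) = mex{1,0} = 2
G(6) = mex{2,1} = 0
G(7) = mex{0,2} = 1
G(8) = mex{1,0,0} = 2
G(9) = mex{2,1,1,0} = 3
G(10) = mex{3,2,2,1} = 0
G(11) = mex{0,3,0,2} = 1
G(12) = mex{1,0,1,0} = 2
G(13) = mex{2,1,2,1} = 0
G(14) = mex{0,2,0,2} = 1
Heap A: G(14) = 1.
Heap B: G(7) = 1.
Combined Grundy value = 1 ⊕ 1 = 0.
A winning move leaves total XOR = 0, i.e. changes one component's Grundy value g to g ⊕ X where X is the current total.
Heap A: target g' = 1⊕0 = 1, but every legal move changes the Grundy value (mex property), so 0 moves.
Heap B: target g' = 1⊕0 = 1, but every legal move changes the Grundy value (mex property), so 0 moves.

0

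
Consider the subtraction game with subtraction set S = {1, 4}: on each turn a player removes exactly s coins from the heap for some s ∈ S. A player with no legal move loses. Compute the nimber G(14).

2

n :  0  1  2  3  4  5  6  7  8  9 10 11 12 13 14
G :  0  1  0  1  2  0  1  0  1  2  0  1  0  1  2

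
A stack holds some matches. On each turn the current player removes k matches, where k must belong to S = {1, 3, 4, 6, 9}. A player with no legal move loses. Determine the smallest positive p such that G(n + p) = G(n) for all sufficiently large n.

n :  0  1  2  3  4  5  6  7  8  9 10 11 12 13 14 15 16 17 18 19 20 21 22 23 24 25
G :  0  1  0  1  2  3  2  0  1  4  3  2  0  1  0  1  2  3  2  0  1  4  3  2  0  1
G(n+12) = G(n) holds for n = 0,…,8 (a full window of length max(S) = 9), so the sequence is purely periodic with period 12.

12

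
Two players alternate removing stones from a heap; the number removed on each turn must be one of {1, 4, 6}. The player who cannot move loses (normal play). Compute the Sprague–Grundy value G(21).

n :  0  1  2  3  4  5  6  7  8  9 10 11 12 13 14 15 16 17 18 19 20 21
G :  0  1  0  1  2  0  1  0  1  2  0  1  0  1  2  0  1  0  1  2  0  1

1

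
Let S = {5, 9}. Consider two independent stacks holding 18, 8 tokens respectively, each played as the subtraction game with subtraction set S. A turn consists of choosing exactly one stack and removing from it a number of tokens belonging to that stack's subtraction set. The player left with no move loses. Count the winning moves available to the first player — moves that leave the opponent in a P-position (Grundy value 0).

All stacks use S = {5, 9}:
n :  0  1  2  3  4  5  6  7  8  9 10 11 12 13 14 15 16 17 18
G :  0  0  0  0  0  1  1  1  1  1  2  2  2  2  0  0  0  0  0
Stack A: G(18) = 0.
Stack B: G(8) = 1.
Combined Grundy value = 0 ⊕ 1 = 1.
A winning move leaves total XOR = 0, i.e. changes one component's Grundy value g to g ⊕ X where X is the current total.
Stack A: need g' = 0⊕1 = 1. Options: 18−5→G=2, 18−9→G=1. Hits: 1.
Stack B: need g' = 1⊕1 = 0. Options: 8−5→G=0. Hits: 1.

2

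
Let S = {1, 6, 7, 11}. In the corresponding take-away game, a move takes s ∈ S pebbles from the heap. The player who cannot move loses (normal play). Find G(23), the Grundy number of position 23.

G(0) = 0
G(1) = mex{0} = 1
G(2) = mex{1} = 0
G(3) = mex{0} = 1
G(4) = mex{1} = 0
G(5) = mex{0} = 1
G(6) = mex{1,0} = 2
G(7) = mex{2,1,0} = 3
G(8) = mex{3,0,1} = 2
G(9) = mex{2,1,0} = 3
G(10) = mex{3,0,1} = 2
G(11) = mex{2,1,0,0} = 3
G(12) = mex{3,2,1,1} = 0
G(13) = mex{0,3,2,0} = 1
G(14) = mex{1,2,3,1} = 0
G(15) = mex{0,3,2,0} = 1
G(16) = mex{1,2,3,1} = 0
G(17) = mex{0,3,2,2} = 1
G(18) = mex{1,0,3,3} = 2
G(19) = mex{2,1,0,2} = 3
G(20) = mex{3,0,1,3} = 2
G(21) = mex{2,1,0,2} = 3
G(22) = mex{3,0,1,3} = 2
G(23) = mex{2,1,0,0} = 3

3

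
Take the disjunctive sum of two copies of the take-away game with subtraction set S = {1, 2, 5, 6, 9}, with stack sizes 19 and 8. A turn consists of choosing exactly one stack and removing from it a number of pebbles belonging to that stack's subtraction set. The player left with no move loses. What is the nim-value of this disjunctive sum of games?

3

All stacks use S = {1, 2, 5, 6, 9}:
n :  0  1  2  3  4  5  6  7  8  9 10 11 12 13 14 15 16 17 18 19
G :  0  1  2  0  1  2  3  0  1  2  0  1  2  3  0  1  2  0  1  2
Stack A: G(19) = 2.
Stack B: G(8) = 1.
Combined Grundy value = 2 ⊕ 1 = 3.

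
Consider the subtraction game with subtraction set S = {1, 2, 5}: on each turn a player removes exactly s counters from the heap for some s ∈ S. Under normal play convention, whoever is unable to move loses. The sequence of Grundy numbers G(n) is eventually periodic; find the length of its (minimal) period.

3

G(0) = 0
G(1) = mex{0} = 1
G(2) = mex{1,0} = 2
G(3) = mex{2,1} = 0
G(4) = mex{0,2} = 1
G(5) = mex{1,0,0} = 2
G(6) = mex{2,1,1} = 0
G(7) = mex{0,2,2} = 1
G(8) = mex{1,0,0} = 2
G(9) = mex{2,1,1} = 0
G(10) = mex{0,2,2} = 1
G(11) = mex{1,0,0} = 2
G(12) = mex{2,1,1} = 0
G(13) = mex{0,2,2} = 1
G(14) = mex{1,0,0} = 2
G(n+3) = G(n) holds for n = 0,…,4 (a full window of length max(S) = 5), so the sequence is purely periodic with period 3.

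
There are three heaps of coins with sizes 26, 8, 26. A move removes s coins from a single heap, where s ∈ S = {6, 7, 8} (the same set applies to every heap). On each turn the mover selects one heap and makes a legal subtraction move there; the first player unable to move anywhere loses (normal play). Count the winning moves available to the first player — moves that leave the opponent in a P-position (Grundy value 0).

3

All heaps use S = {6, 7, 8}:
n :  0  1  2  3  4  5  6  7  8  9 10 11 12 13 14 15 16 17 18 19 20 21 22 23 24 25 26
G :  0  0  0  0  0  0  1  1  1  1  1  1  2  2  0  0  0  0  0  0  1  1  1  1  1  1  2
Heap A: G(26) = 2.
Heap B: G(8) = 1.
Heap C: G(26) = 2.
Combined Grundy value = 2 ⊕ 1 ⊕ 2 = 1.
A winning move leaves total XOR = 0, i.e. changes one component's Grundy value g to g ⊕ X where X is the current total.
Heap A: need g' = 2⊕1 = 3. Options: 26−6→G=1, 26−7→G=0, 26−8→G=0. Hits: 0.
Heap B: need g' = 1⊕1 = 0. Options: 8−6→G=0, 8−7→G=0, 8−8→G=0. Hits: 3.
Heap C: need g' = 2⊕1 = 3. Options: 26−6→G=1, 26−7→G=0, 26−8→G=0. Hits: 0.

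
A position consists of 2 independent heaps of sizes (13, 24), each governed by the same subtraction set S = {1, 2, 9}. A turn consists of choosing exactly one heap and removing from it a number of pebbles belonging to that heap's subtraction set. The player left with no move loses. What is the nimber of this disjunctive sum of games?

All heaps use S = {1, 2, 9}:
n :  0  1  2  3  4  5  6  7  8  9 10 11 12 13 14 15 16 17 18 19 20 21 22 23 24
G :  0  1  2  0  1  2  0  1  2  3  0  1  2  0  1  2  0  1  2  3  0  1  2  0  1
Heap A: G(13) = 0.
Heap B: G(24) = 1.
Combined Grundy value = 0 ⊕ 1 = 1.

1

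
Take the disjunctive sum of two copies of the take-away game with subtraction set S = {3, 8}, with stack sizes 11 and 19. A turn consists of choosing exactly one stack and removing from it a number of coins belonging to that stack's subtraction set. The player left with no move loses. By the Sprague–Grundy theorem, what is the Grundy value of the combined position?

2

All stacks use S = {3, 8}:
n :  0  1  2  3  4  5  6  7  8  9 10 11 12 13 14 15 16 17 18 19
G :  0  0  0  1  1  1  0  0  2  1  1  0  0  0  1  1  1  0  0  2
Stack A: G(11) = 0.
Stack B: G(19) = 2.
Combined Grundy value = 0 ⊕ 2 = 2.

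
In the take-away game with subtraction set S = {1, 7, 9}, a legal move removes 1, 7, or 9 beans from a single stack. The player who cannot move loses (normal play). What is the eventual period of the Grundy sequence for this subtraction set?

2

n :  0  1  2  3  4  5  6  7  8  9 10 11 12 13 14
G :  0  1  0  1  0  1  0  1  0  1  0  1  0  1  0
G(n+2) = G(n) holds for n = 0,…,8 (a full window of length max(S) = 9), so the sequence is purely periodic with period 2.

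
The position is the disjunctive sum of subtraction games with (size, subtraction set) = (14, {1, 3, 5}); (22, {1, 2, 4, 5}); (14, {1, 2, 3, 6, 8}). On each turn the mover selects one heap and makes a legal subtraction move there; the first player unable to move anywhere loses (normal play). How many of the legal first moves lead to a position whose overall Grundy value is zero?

0

Heap A, S = {1, 3, 5}:
n :  0  1  2  3  4  5  6  7  8  9 10 11 12 13 14
G :  0  1  0  1  0  1  0  1  0  1  0  1  0  1  0
G_A(14) = 0.
Heap B, S = {1, 2, 4, 5}:
G(0) = 0
G(1) = mex{0} = 1
G(2) = mex{1,0} = 2
G(3) = mex{2,1} = 0
G(4) = mex{0,2,0} = 1
G(5) = mex{1,0,1,0} = 2
G(6) = mex{2,1,2,1} = 0
G(7) = mex{0,2,0,2} = 1
G(8) = mex{1,0,1,0} = 2
G(9) = mex{2,1,2,1} = 0
G(10) = mex{0,2,0,2} = 1
G(11) = mex{1,0,1,0} = 2
G(12) = mex{2,1,2,1} = 0
G(13) = mex{0,2,0,2} = 1
G(14) = mex{1,0,1,0} = 2
G(15) = mex{2,1,2,1} = 0
G(16) = mex{0,2,0,2} = 1
G(17) = mex{1,0,1,0} = 2
G(18) = mex{2,1,2,1} = 0
G(19) = mex{0,2,0,2} = 1
G(20) = mex{1,0,1,0} = 2
G(21) = mex{2,1,2,1} = 0
G(22) = mex{0,2,0,2} = 1
G_B(22) = 1.
Heap C, S = {1, 2, 3, 6, 8}:
n :  0  1  2  3  4  5  6  7  8  9 10 11 12 13 14
G :  0  1  2  3  0  1  2  3  4  0  1  2  3  0  1
G_C(14) = 1.
Combined Grundy value = 0 ⊕ 1 ⊕ 1 = 0.
A winning move leaves total XOR = 0, i.e. changes one component's Grundy value g to g ⊕ X where X is the current total.
Heap A: target g' = 0⊕0 = 0, but every legal move changes the Grundy value (mex property), so 0 moves.
Heap B: target g' = 1⊕0 = 1, but every legal move changes the Grundy value (mex property), so 0 moves.
Heap C: target g' = 1⊕0 = 1, but every legal move changes the Grundy value (mex property), so 0 moves.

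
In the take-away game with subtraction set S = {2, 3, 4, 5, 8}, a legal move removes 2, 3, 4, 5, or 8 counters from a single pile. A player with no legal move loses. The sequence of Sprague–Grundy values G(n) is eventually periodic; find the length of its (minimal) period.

n :  0  1  2  3  4  5  6  7  8  9 10 11 12 13 14 15 16 17 18 19 20 21 22 23 24 25 26 27
G :  0  0  1  1  2  2  3  0  4  1  5  2  3  0  0  1  1  2  2  3  0  4  1  5  2  3  0  0
G(n+13) = G(n) holds for n = 0,…,7 (a full window of length max(S) = 8), so the sequence is purely periodic with period 13.

13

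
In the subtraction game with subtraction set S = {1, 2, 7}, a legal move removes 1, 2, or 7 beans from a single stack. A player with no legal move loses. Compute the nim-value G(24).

G(0) = 0
G(1) = mex{0} = 1
G(2) = mex{1,0} = 2
G(3) = mex{2,1} = 0
G(4) = mex{0,2} = 1
G(5) = mex{1,0} = 2
G(6) = mex{2,1} = 0
G(7) = mex{0,2,0} = 1
G(8) = mex{1,0,1} = 2
G(9) = mex{2,1,2} = 0
G(10) = mex{0,2,0} = 1
G(11) = mex{1,0,1} = 2
G(12) = mex{2,1,2} = 0
G(13) = mex{0,2,0} = 1
G(14) = mex{1,0,1} = 2
G(15) = mex{2,1,2} = 0
G(16) = mex{0,2,0} = 1
G(17) = mex{1,0,1} = 2
G(18) = mex{2,1,2} = 0
G(19) = mex{0,2,0} = 1
G(20) = mex{1,0,1} = 2
G(21) = mex{2,1,2} = 0
G(22) = mex{0,2,0} = 1
G(23) = mex{1,0,1} = 2
G(24) = mex{2,1,2} = 0

0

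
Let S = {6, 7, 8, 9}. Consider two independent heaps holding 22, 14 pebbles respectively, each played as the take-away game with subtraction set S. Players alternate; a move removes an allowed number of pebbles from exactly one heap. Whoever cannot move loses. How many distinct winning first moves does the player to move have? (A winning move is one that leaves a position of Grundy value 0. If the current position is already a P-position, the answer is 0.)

All heaps use S = {6, 7, 8, 9}:
G(0) = 0
G(1) = mex{} = 0
G(2) = mex{} = 0
G(3) = mex{} = 0
G(4) = mex{} = 0
G(5) = mex{} = 0
G(6) = mex{0} = 1
G(7) = mex{0,0} = 1
G(8) = mex{0,0,0} = 1
G(9) = mex{0,0,0,0} = 1
G(10) = mex{0,0,0,0} = 1
G(11) = mex{0,0,0,0} = 1
G(12) = mex{1,0,0,0} = 2
G(13) = mex{1,1,0,0} = 2
G(14) = mex{1,1,1,0} = 2
G(15) = mex{1,1,1,1} = 0
G(16) = mex{1,1,1,1} = 0
G(17) = mex{1,1,1,1} = 0
G(18) = mex{2,1,1,1} = 0
G(19) = mex{2,2,1,1} = 0
G(20) = mex{2,2,2,1} = 0
G(21) = mex{0,2,2,2} = 1
G(22) = mex{0,0,2,2} = 1
Heap A: G(22) = 1.
Heap B: G(14) = 2.
Combined Grundy value = 1 ⊕ 2 = 3.
A winning move leaves total XOR = 0, i.e. changes one component's Grundy value g to g ⊕ X where X is the current total.
Heap A: need g' = 1⊕3 = 2. Options: 22−6→G=0, 22−7→G=0, 22−8→G=2, 22−9→G=2. Hits: 2.
Heap B: need g' = 2⊕3 = 1. Options: 14−6→G=1, 14−7→G=1, 14−8→G=1, 14−9→G=0. Hits: 3.

5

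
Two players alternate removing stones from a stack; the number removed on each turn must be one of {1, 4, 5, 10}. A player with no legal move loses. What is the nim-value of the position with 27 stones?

1

G(0) = 0
G(1) = mex{0} = 1
G(2) = mex{1} = 0
G(3) = mex{0} = 1
G(4) = mex{1,0} = 2
G(5) = mex{2,1,0} = 3
G(6) = mex{3,0,1} = 2
G(7) = mex{2,1,0} = 3
G(8) = mex{3,2,1} = 0
G(9) = mex{0,3,2} = 1
G(10) = mex{1,2,3,0} = 4
G(11) = mex{4,3,2,1} = 0
G(12) = mex{0,0,3,0} = 1
G(13) = mex{1,1,0,1} = 2
G(14) = mex{2,4,1,2} = 0
G(15) = mex{0,0,4,3} = 1
G(16) = mex{1,1,0,2} = 3
G(17) = mex{3,2,1,3} = 0
G(18) = mex{0,0,2,0} = 1
G(19) = mex{1,1,0,1} = 2
G(20) = mex{2,3,1,4} = 0
G(21) = mex{0,0,3,0} = 1
G(22) = mex{1,1,0,1} = 2
G(23) = mex{2,2,1,2} = 0
G(24) = mex{0,0,2,0} = 1
G(25) = mex{1,1,0,1} = 2
G(26) = mex{2,2,1,3} = 0
G(27) = mex{0,0,2,0} = 1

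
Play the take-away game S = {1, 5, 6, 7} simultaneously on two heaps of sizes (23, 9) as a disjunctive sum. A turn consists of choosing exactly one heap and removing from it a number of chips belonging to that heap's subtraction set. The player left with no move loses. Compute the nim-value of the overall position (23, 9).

All heaps use S = {1, 5, 6, 7}:
n :  0  1  2  3  4  5  6  7  8  9 10 11 12 13 14 15 16 17 18 19 20 21 22 23
G :  0  1  0  1  0  1  2  3  2  3  2  3  0  1  0  1  0  1  2  3  2  3  2  3
Heap A: G(23) = 3.
Heap B: G(9) = 3.
Combined Grundy value = 3 ⊕ 3 = 0.

0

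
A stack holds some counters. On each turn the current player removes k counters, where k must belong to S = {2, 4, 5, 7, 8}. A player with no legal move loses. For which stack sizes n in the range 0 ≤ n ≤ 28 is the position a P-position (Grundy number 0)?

G(0) = 0
G(1) = mex{} = 0
G(2) = mex{0} = 1
G(3) = mex{0} = 1
G(4) = mex{1,0} = 2
G(5) = mex{1,0,0} = 2
G(6) = mex{2,1,0} = 3
G(7) = mex{2,1,1,0} = 3
G(8) = mex{3,2,1,0,0} = 4
G(9) = mex{3,2,2,1,0} = 4
G(10) = mex{4,3,2,1,1} = 0
G(11) = mex{4,3,3,2,1} = 0
G(12) = mex{0,4,3,2,2} = 1
G(13) = mex{0,4,4,3,2} = 1
G(14) = mex{1,0,4,3,3} = 2
G(15) = mex{1,0,0,4,3} = 2
G(16) = mex{2,1,0,4,4} = 3
G(17) = mex{2,1,1,0,4} = 3
G(18) = mex{3,2,1,0,0} = 4
G(19) = mex{3,2,2,1,0} = 4
G(20) = mex{4,3,2,1,1} = 0
G(21) = mex{4,3,3,2,1} = 0
G(22) = mex{0,4,3,2,2} = 1
G(23) = mex{0,4,4,3,2} = 1
G(24) = mex{1,0,4,3,3} = 2
G(25) = mex{1,0,0,4,3} = 2
G(26) = mex{2,1,0,4,4} = 3
G(27) = mex{2,1,1,0,4} = 3
G(28) = mex{3,2,1,0,0} = 4
P-positions are exactly the n with G(n) = 0.

0, 1, 10, 11, 20, 21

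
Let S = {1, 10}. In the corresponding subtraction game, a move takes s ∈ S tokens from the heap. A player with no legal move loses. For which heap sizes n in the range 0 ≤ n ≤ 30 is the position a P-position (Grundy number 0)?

0, 2, 4, 6, 8, 11, 13, 15, 17, 19, 22, 24, 26, 28, 30

n :  0  1  2  3  4  5  6  7  8  9 10 11 12 13 14 15 16 17 18 19 20 21 22 23 24 25 26 27 28 29 30
G :  0  1  0  1  0  1  0  1  0  1  2  0  1  0  1  0  1  0  1  0  1  2  0  1  0  1  0  1  0  1  0
P-positions are exactly the n with G(n) = 0.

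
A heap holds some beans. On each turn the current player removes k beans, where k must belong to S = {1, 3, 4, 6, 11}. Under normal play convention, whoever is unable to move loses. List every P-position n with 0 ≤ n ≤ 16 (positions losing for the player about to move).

0, 2, 7, 9, 14, 16

G(0) = 0
G(1) = mex{0} = 1
G(2) = mex{1} = 0
G(3) = mex{0,0} = 1
G(4) = mex{1,1,0} = 2
G(5) = mex{2,0,1} = 3
G(6) = mex{3,1,0,0} = 2
G(7) = mex{2,2,1,1} = 0
G(8) = mex{0,3,2,0} = 1
G(9) = mex{1,2,3,1} = 0
G(10) = mex{0,0,2,2} = 1
G(11) = mex{1,1,0,3,0} = 2
G(12) = mex{2,0,1,2,1} = 3
G(13) = mex{3,1,0,0,0} = 2
G(14) = mex{2,2,1,1,1} = 0
G(15) = mex{0,3,2,0,2} = 1
G(16) = mex{1,2,3,1,3} = 0
P-positions are exactly the n with G(n) = 0.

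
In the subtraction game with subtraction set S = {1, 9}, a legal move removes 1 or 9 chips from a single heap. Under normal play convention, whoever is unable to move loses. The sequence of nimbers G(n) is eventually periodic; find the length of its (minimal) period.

2

n :  0  1  2  3  4  5  6  7  8  9 10 11 12 13 14
G :  0  1  0  1  0  1  0  1  0  1  0  1  0  1  0
G(n+2) = G(n) holds for n = 0,…,8 (a full window of length max(S) = 9), so the sequence is purely periodic with period 2.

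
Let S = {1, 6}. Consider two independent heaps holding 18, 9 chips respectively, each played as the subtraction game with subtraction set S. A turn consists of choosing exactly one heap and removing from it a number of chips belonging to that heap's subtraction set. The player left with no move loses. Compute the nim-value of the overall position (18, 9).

All heaps use S = {1, 6}:
n :  0  1  2  3  4  5  6  7  8  9 10 11 12 13 14 15 16 17 18
G :  0  1  0  1  0  1  2  0  1  0  1  0  1  2  0  1  0  1  0
Heap A: G(18) = 0.
Heap B: G(9) = 0.
Combined Grundy value = 0 ⊕ 0 = 0.

0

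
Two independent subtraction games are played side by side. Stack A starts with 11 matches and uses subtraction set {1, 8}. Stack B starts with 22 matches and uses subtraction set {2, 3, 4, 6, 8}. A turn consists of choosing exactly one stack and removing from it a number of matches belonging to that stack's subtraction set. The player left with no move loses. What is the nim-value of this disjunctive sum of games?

1

Stack A, S = {1, 8}:
n :  0  1  2  3  4  5  6  7  8  9 10 11
G :  0  1  0  1  0  1  0  1  2  0  1  0
G_A(11) = 0.
Stack B, S = {2, 3, 4, 6, 8}:
G(0) = 0
G(1) = mex{} = 0
G(2) = mex{0} = 1
G(3) = mex{0,0} = 1
G(4) = mex{1,0,0} = 2
G(5) = mex{1,1,0} = 2
G(6) = mex{2,1,1,0} = 3
G(7) = mex{2,2,1,0} = 3
G(8) = mex{3,2,2,1,0} = 4
G(9) = mex{3,3,2,1,0} = 4
G(10) = mex{4,3,3,2,1} = 0
G(11) = mex{4,4,3,2,1} = 0
G(12) = mex{0,4,4,3,2} = 1
G(13) = mex{0,0,4,3,2} = 1
G(14) = mex{1,0,0,4,3} = 2
G(15) = mex{1,1,0,4,3} = 2
G(16) = mex{2,1,1,0,4} = 3
G(17) = mex{2,2,1,0,4} = 3
G(18) = mex{3,2,2,1,0} = 4
G(19) = mex{3,3,2,1,0} = 4
G(20) = mex{4,3,3,2,1} = 0
G(21) = mex{4,4,3,2,1} = 0
G(22) = mex{0,4,4,3,2} = 1
G_B(22) = 1.
Combined Grundy value = 0 ⊕ 1 = 1.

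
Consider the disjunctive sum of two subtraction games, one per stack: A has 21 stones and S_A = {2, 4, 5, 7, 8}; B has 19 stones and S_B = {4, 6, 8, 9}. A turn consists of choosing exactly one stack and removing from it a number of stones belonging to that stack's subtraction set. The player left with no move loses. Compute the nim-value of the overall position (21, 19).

1

Stack A, S = {2, 4, 5, 7, 8}:
G(0) = 0
G(1) = mex{} = 0
G(2) = mex{0} = 1
G(3) = mex{0} = 1
G(4) = mex{1,0} = 2
G(5) = mex{1,0,0} = 2
G(6) = mex{2,1,0} = 3
G(7) = mex{2,1,1,0} = 3
G(8) = mex{3,2,1,0,0} = 4
G(9) = mex{3,2,2,1,0} = 4
G(10) = mex{4,3,2,1,1} = 0
G(11) = mex{4,3,3,2,1} = 0
G(12) = mex{0,4,3,2,2} = 1
G(13) = mex{0,4,4,3,2} = 1
G(14) = mex{1,0,4,3,3} = 2
G(15) = mex{1,0,0,4,3} = 2
G(16) = mex{2,1,0,4,4} = 3
G(17) = mex{2,1,1,0,4} = 3
G(18) = mex{3,2,1,0,0} = 4
G(19) = mex{3,2,2,1,0} = 4
G(20) = mex{4,3,2,1,1} = 0
G(21) = mex{4,3,3,2,1} = 0
G_A(21) = 0.
Stack B, S = {4, 6, 8, 9}:
n :  0  1  2  3  4  5  6  7  8  9 10 11 12 13 14 15 16 17 18 19
G :  0  0  0  0  1  1  1  1  2  2  2  2  3  0  0  0  0  1  1  1
G_B(19) = 1.
Combined Grundy value = 0 ⊕ 1 = 1.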